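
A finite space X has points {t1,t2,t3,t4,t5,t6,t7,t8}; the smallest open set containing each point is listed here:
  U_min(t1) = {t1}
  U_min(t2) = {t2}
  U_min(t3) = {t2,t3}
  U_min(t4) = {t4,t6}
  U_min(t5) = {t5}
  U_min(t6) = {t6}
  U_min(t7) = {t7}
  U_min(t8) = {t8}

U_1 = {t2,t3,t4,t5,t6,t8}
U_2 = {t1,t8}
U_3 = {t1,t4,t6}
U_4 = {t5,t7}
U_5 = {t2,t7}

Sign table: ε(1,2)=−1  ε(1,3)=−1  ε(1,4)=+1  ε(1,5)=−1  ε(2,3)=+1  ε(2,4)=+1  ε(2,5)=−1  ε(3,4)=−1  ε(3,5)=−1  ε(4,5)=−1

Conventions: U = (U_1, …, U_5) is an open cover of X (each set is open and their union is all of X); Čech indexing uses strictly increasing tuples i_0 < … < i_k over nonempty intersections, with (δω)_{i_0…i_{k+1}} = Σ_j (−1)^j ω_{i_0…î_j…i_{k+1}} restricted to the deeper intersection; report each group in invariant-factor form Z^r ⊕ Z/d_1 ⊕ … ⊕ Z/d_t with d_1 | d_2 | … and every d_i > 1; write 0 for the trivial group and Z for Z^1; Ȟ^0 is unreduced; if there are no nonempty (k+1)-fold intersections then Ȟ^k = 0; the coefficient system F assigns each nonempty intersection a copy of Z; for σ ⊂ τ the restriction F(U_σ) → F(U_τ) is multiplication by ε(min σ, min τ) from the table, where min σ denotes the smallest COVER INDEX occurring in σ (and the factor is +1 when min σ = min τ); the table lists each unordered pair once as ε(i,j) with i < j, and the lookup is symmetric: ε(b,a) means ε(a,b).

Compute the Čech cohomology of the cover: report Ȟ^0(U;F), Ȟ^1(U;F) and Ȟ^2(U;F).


intersection data:
  U12={t8} U13={t4,t6} U14={t5} U15={t2} U23={t1} U45={t7}
C dims 5,6; δ0: rk 4, SNF 1^4
Ȟ^0 = (5 − 4) − 0 = 1, so Ȟ^0 ≅ Z
Ȟ^1 = (6 − 0) − 4 = 2, so Ȟ^1 ≅ Z^2
Ȟ^2 = (0 − 0) − 0 = 0, so Ȟ^2 ≅ 0

Ȟ^0(U;F) ≅ Z, Ȟ^1(U;F) ≅ Z^2, Ȟ^2(U;F) ≅ 0


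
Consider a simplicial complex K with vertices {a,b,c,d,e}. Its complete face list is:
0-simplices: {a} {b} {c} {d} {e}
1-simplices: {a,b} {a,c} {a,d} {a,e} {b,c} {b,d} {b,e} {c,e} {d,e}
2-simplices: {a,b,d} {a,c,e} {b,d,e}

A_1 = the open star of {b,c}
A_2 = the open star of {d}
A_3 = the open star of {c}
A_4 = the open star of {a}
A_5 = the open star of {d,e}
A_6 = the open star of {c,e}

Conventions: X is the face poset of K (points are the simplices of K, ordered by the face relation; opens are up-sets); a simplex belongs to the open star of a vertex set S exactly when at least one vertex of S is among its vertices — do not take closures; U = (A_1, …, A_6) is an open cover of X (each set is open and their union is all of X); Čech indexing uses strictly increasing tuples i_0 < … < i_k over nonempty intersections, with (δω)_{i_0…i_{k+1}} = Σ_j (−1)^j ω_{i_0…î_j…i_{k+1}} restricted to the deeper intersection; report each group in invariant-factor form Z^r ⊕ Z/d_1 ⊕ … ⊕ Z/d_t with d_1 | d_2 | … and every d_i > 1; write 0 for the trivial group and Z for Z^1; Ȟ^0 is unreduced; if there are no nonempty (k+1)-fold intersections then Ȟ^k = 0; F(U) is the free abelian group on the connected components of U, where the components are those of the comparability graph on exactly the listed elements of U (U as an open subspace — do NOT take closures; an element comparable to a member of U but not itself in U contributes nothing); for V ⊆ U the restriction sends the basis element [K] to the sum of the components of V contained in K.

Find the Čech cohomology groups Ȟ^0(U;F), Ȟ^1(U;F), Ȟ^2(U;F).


cover nerve:
  A1={{b},{c},{a,b},{a,c},{b,c},{b,d},{b,e},{c,e},{a,b,d},{a,c,e},{b,d,e}} A2={{d},{a,d},{b,d},{d,e},{a,b,d},{b,d,e}} A3={{c},{a,c},{b,c},{c,e},{a,c,e}} A4={{a},{a,b},{a,c},{a,d},{a,e},{a,b,d},{a,c,e}} A5={{d},{e},{a,d},{a,e},{b,d},{b,e},{c,e},{d,e},{a,b,d},{a,c,e},{b,d,e}} A6={{c},{e},{a,c},{a,e},{b,c},{b,e},{c,e},{d,e},{a,c,e},{b,d,e}}
  A12={{b,d},{a,b,d},{b,d,e}} A13={{c},{a,c},{b,c},{c,e},{a,c,e}} A14={{a,b},{a,c},{a,b,d},{a,c,e}} A15={{b,d},{b,e},{c,e},{a,b,d},{a,c,e},{b,d,e}} A16={{c},{a,c},{b,c},{b,e},{c,e},{a,c,e},{b,d,e}} A24={{a,d},{a,b,d}} A25={{d},{a,d},{b,d},{d,e},{a,b,d},{b,d,e}} A26={{d,e},{b,d,e}} A34={{a,c},{a,c,e}} A35={{c,e},{a,c,e}} A36={{c},{a,c},{b,c},{c,e},{a,c,e}} A45={{a,d},{a,e},{a,b,d},{a,c,e}} A46={{a,c},{a,e},{a,c,e}} A56={{e},{a,e},{b,e},{c,e},{d,e},{a,c,e},{b,d,e}}
  A124={{a,b,d}} A125={{b,d},{a,b,d},{b,d,e}} A126={{b,d,e}} A134={{a,c},{a,c,e}} A135={{c,e},{a,c,e}} A136={{c},{a,c},{b,c},{c,e},{a,c,e}} A145={{a,b,d},{a,c,e}} A146={{a,c},{a,c,e}} A156={{b,e},{c,e},{a,c,e},{b,d,e}} A245={{a,d},{a,b,d}} A256={{d,e},{b,d,e}} A345={{a,c,e}} A346={{a,c},{a,c,e}} A356={{c,e},{a,c,e}} A456={{a,e},{a,c,e}}
  A1245={{a,b,d}} A1256={{b,d,e}} A1345={{a,c,e}} A1346={{a,c},{a,c,e}} A1356={{c,e},{a,c,e}} A1456={{a,c,e}} A3456={{a,c,e}}
  A13456={{a,c,e}}
components per intersection:
  A1: {{b},{c},{a,b},{a,c},{b,c},{b,d},{b,e},{c,e},{a,b,d},{a,c,e},{b,d,e}}
  A2: {{d},{a,d},{b,d},{d,e},{a,b,d},{b,d,e}}
  A3: {{c},{a,c},{b,c},{c,e},{a,c,e}}
  A4: {{a},{a,b},{a,c},{a,d},{a,e},{a,b,d},{a,c,e}}
  A5: {{d},{e},{a,d},{a,e},{b,d},{b,e},{c,e},{d,e},{a,b,d},{a,c,e},{b,d,e}}
  A6: {{c},{e},{a,c},{a,e},{b,c},{b,e},{c,e},{d,e},{a,c,e},{b,d,e}}
  A12: {{b,d},{a,b,d},{b,d,e}}
  A13: {{c},{a,c},{b,c},{c,e},{a,c,e}}
  A14: {{a,b},{a,b,d}} {{a,c},{a,c,e}}
  A15: {{b,d},{b,e},{a,b,d},{b,d,e}} {{c,e},{a,c,e}}
  A16: {{c},{a,c},{b,c},{c,e},{a,c,e}} {{b,e},{b,d,e}}
  A24: {{a,d},{a,b,d}}
  A25: {{d},{a,d},{b,d},{d,e},{a,b,d},{b,d,e}}
  A26: {{d,e},{b,d,e}}
  A34: {{a,c},{a,c,e}}
  A35: {{c,e},{a,c,e}}
  A36: {{c},{a,c},{b,c},{c,e},{a,c,e}}
  A45: {{a,d},{a,b,d}} {{a,e},{a,c,e}}
  A46: {{a,c},{a,e},{a,c,e}}
  A56: {{e},{a,e},{b,e},{c,e},{d,e},{a,c,e},{b,d,e}}
  A124: {{a,b,d}}
  A125: {{b,d},{a,b,d},{b,d,e}}
  A126: {{b,d,e}}
  A134: {{a,c},{a,c,e}}
  A135: {{c,e},{a,c,e}}
  A136: {{c},{a,c},{b,c},{c,e},{a,c,e}}
  A145: {{a,b,d}} {{a,c,e}}
  A146: {{a,c},{a,c,e}}
  A156: {{b,e},{b,d,e}} {{c,e},{a,c,e}}
  A245: {{a,d},{a,b,d}}
  A256: {{d,e},{b,d,e}}
  A345: {{a,c,e}}
  A346: {{a,c},{a,c,e}}
  A356: {{c,e},{a,c,e}}
  A456: {{a,e},{a,c,e}}
  A1245: {{a,b,d}}
  A1256: {{b,d,e}}
  A1345: {{a,c,e}}
  A1346: {{a,c},{a,c,e}}
  A1356: {{c,e},{a,c,e}}
  A1456: {{a,c,e}}
  A3456: {{a,c,e}}
  A13456: {{a,c,e}}
C dims 6,18,17,7; δ0: rk 5, SNF 1^5; δ1: rk 11, SNF 1^11; δ2: rk 6, SNF 1^6
Ȟ^0: (6−5)−0=1 ⇒ Z
Ȟ^1: (18−11)−5=2 ⇒ Z^2
Ȟ^2: (17−6)−11=0 ⇒ 0

Ȟ^0(U;F) ≅ Z,  Ȟ^1(U;F) ≅ Z^2,  Ȟ^2(U;F) ≅ 0


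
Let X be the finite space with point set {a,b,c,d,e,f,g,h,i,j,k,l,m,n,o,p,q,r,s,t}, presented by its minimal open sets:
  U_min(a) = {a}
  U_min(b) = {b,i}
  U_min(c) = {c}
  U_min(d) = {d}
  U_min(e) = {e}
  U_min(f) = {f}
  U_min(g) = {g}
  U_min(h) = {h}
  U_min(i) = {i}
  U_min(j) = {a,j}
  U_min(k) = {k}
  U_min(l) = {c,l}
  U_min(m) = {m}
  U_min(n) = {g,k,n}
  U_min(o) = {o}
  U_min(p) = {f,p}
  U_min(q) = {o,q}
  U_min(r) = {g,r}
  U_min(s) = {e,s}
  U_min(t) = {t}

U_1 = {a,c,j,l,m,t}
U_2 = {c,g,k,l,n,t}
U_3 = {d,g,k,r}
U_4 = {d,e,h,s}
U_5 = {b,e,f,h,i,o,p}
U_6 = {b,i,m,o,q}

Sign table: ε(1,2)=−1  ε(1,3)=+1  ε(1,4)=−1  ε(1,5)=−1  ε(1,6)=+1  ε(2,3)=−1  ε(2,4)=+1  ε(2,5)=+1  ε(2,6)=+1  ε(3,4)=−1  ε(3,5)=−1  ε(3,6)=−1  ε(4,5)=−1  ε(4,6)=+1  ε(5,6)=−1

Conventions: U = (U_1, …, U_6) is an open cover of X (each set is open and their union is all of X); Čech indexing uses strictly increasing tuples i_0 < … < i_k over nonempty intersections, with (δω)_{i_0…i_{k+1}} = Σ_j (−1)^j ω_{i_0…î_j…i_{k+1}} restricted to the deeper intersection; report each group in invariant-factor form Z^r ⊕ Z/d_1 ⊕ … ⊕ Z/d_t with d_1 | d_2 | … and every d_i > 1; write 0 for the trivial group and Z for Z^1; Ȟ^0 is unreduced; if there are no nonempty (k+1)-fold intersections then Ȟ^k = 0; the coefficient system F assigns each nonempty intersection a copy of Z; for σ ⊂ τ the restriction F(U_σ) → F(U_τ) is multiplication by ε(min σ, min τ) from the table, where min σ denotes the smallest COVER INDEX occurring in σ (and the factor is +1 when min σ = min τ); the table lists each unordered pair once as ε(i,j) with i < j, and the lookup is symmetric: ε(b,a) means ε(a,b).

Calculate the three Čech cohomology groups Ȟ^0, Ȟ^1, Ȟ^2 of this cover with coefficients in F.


cover nerve:
  U12={c,l,t} U16={m} U23={g,k} U34={d} U45={e,h} U56={b,i,o}
C dims 6,6; δ0: rk 6, SNF 1^5·2
Ȟ^0: (6−6)−0=0 ⇒ 0
Ȟ^1: (6−0)−6=0 plus torsion [2] ⇒ Z/2
Ȟ^2: (0−0)−0=0 ⇒ 0

Ȟ^0(U;F) ≅ 0, Ȟ^1(U;F) ≅ Z/2 and Ȟ^2(U;F) ≅ 0


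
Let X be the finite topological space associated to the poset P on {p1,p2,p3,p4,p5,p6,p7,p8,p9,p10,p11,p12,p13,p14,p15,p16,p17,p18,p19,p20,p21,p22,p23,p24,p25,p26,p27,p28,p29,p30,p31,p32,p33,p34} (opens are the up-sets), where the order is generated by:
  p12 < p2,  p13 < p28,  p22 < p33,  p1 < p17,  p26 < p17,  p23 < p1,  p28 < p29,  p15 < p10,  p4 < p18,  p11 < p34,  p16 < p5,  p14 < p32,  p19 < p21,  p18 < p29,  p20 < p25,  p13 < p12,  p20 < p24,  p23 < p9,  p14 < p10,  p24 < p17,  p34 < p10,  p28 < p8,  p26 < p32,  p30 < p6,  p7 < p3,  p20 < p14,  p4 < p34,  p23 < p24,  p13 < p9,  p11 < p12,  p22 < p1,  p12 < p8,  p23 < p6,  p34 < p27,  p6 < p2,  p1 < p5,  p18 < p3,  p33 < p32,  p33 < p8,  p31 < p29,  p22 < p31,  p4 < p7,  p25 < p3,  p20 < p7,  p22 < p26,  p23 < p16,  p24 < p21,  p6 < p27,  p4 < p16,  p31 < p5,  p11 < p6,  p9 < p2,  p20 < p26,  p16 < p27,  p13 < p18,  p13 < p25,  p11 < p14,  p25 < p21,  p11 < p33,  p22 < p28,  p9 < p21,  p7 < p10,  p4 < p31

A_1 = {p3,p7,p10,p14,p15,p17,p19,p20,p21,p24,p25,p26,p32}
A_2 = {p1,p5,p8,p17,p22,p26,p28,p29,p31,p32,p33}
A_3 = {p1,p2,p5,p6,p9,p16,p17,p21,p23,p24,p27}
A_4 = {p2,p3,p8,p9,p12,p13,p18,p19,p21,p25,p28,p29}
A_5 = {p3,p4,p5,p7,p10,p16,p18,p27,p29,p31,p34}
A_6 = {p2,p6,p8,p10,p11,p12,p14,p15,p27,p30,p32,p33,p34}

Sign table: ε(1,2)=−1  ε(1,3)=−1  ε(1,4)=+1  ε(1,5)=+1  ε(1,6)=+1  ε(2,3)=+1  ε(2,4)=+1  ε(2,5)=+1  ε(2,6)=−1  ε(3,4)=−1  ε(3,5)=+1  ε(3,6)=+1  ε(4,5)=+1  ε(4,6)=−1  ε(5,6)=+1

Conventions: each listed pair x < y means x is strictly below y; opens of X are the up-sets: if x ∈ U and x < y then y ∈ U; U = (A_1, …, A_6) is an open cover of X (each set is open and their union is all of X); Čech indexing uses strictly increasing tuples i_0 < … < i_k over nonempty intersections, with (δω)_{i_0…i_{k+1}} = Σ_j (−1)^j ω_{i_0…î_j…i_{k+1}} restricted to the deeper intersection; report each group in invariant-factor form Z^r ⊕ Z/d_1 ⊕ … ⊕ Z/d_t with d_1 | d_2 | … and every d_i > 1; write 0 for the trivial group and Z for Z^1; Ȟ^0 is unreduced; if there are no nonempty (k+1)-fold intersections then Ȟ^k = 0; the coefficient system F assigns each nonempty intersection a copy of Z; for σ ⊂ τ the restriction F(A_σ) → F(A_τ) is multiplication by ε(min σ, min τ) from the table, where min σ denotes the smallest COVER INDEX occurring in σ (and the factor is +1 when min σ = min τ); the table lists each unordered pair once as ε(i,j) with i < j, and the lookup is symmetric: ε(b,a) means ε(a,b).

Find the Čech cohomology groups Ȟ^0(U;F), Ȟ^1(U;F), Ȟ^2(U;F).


Ȟ^0 ≅ 0, Ȟ^1 ≅ Z/2, Ȟ^2 ≅ Z

nonempty overlaps:
  A12={p17,p26,p32} A13={p17,p21,p24} A14={p3,p19,p21,p25} A15={p3,p7,p10} A16={p10,p14,p15,p32} A23={p1,p5,p17} A24={p8,p28,p29} A25={p5,p29,p31} A26={p8,p32,p33} A34={p2,p9,p21} A35={p5,p16,p27} A36={p2,p6,p27} A45={p3,p18,p29} A46={p2,p8,p12} A56={p10,p27,p34}
  A123={p17} A126={p32} A134={p21} A145={p3} A156={p10} A235={p5} A245={p29} A246={p8} A346={p2} A356={p27}
C dims 6,15,10; δ0: rk 6, SNF 1^5·2; δ1: rk 9, SNF 1^9
degree 0: 6−6−0 = 0 → Ȟ^0 ≅ 0
degree 1: 15−9−6 = 0 plus torsion [2] → Ȟ^1 ≅ Z/2
degree 2: 10−0−9 = 1 → Ȟ^2 ≅ Z


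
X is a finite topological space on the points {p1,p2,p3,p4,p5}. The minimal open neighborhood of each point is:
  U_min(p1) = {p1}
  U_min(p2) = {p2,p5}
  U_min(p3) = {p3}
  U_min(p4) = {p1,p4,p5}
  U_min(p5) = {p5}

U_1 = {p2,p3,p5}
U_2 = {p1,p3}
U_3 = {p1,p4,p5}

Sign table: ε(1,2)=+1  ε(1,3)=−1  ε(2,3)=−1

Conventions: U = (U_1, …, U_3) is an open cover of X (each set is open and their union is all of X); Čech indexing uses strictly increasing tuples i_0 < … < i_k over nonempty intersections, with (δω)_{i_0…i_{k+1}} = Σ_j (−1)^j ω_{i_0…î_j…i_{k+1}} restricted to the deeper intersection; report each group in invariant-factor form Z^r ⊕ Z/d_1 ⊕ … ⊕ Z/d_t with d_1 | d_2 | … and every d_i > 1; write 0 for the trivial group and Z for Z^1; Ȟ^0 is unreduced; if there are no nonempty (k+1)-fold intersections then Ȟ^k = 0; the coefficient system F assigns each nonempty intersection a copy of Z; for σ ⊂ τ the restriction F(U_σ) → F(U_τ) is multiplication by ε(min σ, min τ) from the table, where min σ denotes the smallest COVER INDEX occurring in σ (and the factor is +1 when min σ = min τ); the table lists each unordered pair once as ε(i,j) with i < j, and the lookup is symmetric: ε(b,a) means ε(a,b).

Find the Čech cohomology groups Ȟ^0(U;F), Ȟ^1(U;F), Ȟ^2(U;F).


nerve of the cover:
  U12={p3} U13={p5} U23={p1}
C dims 3,3; δ0: rk 2, SNF 1^2
Ȟ^0 = (3 − 2) − 0 = 1, so Ȟ^0 ≅ Z
Ȟ^1 = (3 − 0) − 2 = 1, so Ȟ^1 ≅ Z
Ȟ^2 = (0 − 0) − 0 = 0, so Ȟ^2 ≅ 0

Ȟ^0 = Z, Ȟ^1 = Z and Ȟ^2 = 0


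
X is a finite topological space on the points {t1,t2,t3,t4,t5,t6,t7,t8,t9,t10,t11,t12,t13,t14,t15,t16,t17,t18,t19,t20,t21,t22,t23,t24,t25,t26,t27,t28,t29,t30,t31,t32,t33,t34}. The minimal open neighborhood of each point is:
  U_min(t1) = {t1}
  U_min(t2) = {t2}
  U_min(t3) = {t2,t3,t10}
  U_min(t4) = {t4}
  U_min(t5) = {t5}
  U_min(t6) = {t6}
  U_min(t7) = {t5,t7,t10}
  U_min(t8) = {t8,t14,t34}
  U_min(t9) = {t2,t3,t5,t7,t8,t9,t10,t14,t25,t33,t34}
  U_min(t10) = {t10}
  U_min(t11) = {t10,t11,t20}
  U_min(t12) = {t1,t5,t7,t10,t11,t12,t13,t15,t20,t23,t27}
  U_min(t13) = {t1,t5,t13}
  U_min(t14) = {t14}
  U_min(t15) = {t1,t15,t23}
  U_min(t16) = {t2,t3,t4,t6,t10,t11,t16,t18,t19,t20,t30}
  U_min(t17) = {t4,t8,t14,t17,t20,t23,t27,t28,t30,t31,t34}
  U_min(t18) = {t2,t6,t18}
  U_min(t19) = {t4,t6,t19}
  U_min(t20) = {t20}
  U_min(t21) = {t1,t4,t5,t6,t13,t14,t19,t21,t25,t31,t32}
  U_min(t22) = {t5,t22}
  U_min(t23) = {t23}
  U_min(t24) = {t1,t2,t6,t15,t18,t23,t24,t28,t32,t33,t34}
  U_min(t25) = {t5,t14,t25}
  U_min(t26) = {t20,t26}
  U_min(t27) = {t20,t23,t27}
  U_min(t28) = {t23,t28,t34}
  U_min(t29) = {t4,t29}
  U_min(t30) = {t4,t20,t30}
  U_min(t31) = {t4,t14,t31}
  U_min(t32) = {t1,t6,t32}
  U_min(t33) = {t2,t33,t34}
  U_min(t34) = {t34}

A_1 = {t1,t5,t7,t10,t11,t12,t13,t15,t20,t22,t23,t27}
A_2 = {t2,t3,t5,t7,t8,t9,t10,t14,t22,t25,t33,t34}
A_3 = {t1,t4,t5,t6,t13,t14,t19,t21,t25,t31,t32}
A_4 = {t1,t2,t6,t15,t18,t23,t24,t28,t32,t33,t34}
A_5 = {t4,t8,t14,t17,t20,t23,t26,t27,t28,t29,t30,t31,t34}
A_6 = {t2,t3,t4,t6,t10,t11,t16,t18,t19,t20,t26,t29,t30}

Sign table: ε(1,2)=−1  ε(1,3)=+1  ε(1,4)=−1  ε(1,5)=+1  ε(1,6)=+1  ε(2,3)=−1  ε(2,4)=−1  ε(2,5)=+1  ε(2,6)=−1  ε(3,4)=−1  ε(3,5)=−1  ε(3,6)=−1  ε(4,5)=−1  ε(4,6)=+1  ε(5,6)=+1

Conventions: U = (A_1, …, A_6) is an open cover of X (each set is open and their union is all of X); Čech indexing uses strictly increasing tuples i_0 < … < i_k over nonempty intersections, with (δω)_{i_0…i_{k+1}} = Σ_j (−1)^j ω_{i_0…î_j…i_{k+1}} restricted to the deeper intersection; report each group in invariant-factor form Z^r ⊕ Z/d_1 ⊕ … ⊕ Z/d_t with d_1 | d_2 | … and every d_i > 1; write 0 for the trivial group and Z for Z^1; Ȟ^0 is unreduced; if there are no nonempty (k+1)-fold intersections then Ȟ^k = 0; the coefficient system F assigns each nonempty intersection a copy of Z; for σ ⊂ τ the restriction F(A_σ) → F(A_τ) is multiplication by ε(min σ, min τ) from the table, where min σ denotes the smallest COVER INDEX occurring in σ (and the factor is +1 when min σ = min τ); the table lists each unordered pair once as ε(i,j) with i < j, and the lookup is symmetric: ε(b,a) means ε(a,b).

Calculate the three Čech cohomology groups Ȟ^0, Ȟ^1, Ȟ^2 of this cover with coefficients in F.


cover nerve:
  A12={t5,t7,t10,t22} A13={t1,t5,t13} A14={t1,t15,t23} A15={t20,t23,t27} A16={t10,t11,t20} A23={t5,t14,t25} A24={t2,t33,t34} A25={t8,t14,t34} A26={t2,t3,t10} A34={t1,t6,t32} A35={t4,t14,t31} A36={t4,t6,t19} A45={t23,t28,t34} A46={t2,t6,t18} A56={t4,t20,t26,t29,t30}
  A123={t5} A126={t10} A134={t1} A145={t23} A156={t20} A235={t14} A245={t34} A246={t2} A346={t6} A356={t4}
C dims 6,15,10; δ0: rk 6, SNF 1^5·2; δ1: rk 9, SNF 1^9
Ȟ^0: (6−6)−0=0 ⇒ 0
Ȟ^1: (15−9)−6=0 plus torsion [2] ⇒ Z/2
Ȟ^2: (10−0)−9=1 ⇒ Z

Ȟ^0 = 0, Ȟ^1 = Z/2, Ȟ^2 = Z


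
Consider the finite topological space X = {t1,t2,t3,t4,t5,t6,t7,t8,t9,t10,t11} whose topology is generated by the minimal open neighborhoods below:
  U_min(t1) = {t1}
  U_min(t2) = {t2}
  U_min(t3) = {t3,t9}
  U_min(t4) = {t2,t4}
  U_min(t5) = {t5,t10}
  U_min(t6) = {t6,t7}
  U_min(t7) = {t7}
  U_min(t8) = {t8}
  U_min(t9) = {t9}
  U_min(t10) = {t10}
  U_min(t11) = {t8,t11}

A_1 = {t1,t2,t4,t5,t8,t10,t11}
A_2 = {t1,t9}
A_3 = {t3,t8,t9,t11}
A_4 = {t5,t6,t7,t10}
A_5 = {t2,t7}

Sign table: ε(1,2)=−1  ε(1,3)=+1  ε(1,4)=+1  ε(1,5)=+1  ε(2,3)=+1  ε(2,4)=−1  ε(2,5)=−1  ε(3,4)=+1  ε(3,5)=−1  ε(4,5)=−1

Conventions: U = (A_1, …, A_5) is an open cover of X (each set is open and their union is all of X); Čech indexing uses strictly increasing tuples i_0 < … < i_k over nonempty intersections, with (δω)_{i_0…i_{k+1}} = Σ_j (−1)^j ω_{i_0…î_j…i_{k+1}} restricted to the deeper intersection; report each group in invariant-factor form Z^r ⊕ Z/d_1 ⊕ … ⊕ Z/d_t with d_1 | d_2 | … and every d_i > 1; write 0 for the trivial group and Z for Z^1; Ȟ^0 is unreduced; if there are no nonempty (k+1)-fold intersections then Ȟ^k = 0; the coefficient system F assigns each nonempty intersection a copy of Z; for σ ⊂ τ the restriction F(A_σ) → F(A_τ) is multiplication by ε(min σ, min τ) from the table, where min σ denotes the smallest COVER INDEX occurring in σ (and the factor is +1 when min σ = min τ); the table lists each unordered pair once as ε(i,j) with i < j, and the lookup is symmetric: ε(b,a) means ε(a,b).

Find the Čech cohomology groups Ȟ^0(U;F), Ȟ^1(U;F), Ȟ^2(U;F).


nonempty overlaps:
  A12={t1} A13={t8,t11} A14={t5,t10} A15={t2} A23={t9} A45={t7}
C dims 5,6; δ0: rk 5, SNF 1^4·2
degree 0: 5−5−0 = 0 → Ȟ^0 ≅ 0
degree 1: 6−0−5 = 1 plus torsion [2] → Ȟ^1 ≅ Z ⊕ Z/2
degree 2: 0−0−0 = 0 → Ȟ^2 ≅ 0

Ȟ^0 ≅ 0, Ȟ^1 ≅ Z ⊕ Z/2 and Ȟ^2 ≅ 0


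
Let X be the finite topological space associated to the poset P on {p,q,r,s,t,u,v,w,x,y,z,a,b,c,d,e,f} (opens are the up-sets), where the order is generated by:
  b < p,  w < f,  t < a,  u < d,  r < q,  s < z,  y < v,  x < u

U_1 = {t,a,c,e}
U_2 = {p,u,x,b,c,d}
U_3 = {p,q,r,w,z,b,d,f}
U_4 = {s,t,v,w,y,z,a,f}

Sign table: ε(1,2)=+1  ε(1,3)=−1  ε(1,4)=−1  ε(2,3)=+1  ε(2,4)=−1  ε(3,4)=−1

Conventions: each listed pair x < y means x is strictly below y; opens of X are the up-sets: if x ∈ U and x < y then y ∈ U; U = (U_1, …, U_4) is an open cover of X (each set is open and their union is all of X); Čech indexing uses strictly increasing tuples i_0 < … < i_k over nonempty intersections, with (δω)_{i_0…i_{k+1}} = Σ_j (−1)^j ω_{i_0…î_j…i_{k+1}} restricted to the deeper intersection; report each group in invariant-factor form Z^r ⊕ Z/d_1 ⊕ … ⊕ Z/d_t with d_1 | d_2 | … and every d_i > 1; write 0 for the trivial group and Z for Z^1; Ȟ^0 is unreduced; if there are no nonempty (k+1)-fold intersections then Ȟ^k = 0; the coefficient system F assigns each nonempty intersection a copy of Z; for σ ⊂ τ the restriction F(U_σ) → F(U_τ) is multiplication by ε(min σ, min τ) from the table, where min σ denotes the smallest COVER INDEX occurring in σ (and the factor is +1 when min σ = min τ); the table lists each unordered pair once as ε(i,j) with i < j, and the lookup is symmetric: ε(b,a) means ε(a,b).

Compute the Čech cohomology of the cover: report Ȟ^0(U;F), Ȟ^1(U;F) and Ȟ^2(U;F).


nerve simplices:
  U12={c} U14={t,a} U23={p,b,d} U34={w,z,f}
C dims 4,4; δ0: rk 3, SNF 1^3
degree 0: 4−3−0 = 1 → Ȟ^0 ≅ Z
degree 1: 4−0−3 = 1 → Ȟ^1 ≅ Z
degree 2: 0−0−0 = 0 → Ȟ^2 ≅ 0

Ȟ^0 ≅ Z, Ȟ^1 ≅ Z and Ȟ^2 ≅ 0


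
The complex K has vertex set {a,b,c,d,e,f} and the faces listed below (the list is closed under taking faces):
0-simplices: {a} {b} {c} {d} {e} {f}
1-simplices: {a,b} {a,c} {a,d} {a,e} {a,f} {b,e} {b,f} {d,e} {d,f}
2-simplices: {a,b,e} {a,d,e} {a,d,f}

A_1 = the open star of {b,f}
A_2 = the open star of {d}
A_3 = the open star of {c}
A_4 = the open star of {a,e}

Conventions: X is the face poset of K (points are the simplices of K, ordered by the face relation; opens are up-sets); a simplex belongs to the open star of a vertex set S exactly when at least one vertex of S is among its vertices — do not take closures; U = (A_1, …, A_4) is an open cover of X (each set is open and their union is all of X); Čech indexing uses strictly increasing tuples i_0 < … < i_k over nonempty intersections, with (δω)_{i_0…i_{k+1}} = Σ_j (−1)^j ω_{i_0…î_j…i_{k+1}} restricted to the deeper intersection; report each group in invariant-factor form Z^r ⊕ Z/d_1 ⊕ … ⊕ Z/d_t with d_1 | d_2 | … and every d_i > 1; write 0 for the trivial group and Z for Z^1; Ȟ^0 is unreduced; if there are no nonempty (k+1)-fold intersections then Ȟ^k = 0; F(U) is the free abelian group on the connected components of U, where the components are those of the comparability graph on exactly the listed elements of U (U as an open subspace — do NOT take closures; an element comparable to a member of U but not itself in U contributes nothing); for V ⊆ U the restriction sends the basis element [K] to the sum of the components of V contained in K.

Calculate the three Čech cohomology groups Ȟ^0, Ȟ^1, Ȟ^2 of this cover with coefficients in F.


intersection data:
  A1={{b},{f},{a,b},{a,f},{b,e},{b,f},{d,f},{a,b,e},{a,d,f}} A2={{d},{a,d},{d,e},{d,f},{a,d,e},{a,d,f}} A3={{c},{a,c}} A4={{a},{e},{a,b},{a,c},{a,d},{a,e},{a,f},{b,e},{d,e},{a,b,e},{a,d,e},{a,d,f}}
  A12={{d,f},{a,d,f}} A14={{a,b},{a,f},{b,e},{a,b,e},{a,d,f}} A24={{a,d},{d,e},{a,d,e},{a,d,f}} A34={{a,c}}
  A124={{a,d,f}}
components per intersection:
  A1: {{b},{f},{a,b},{a,f},{b,e},{b,f},{d,f},{a,b,e},{a,d,f}}
  A2: {{d},{a,d},{d,e},{d,f},{a,d,e},{a,d,f}}
  A3: {{c},{a,c}}
  A4: {{a},{e},{a,b},{a,c},{a,d},{a,e},{a,f},{b,e},{d,e},{a,b,e},{a,d,e},{a,d,f}}
  A12: {{d,f},{a,d,f}}
  A14: {{a,b},{b,e},{a,b,e}} {{a,f},{a,d,f}}
  A24: {{a,d},{d,e},{a,d,e},{a,d,f}}
  A34: {{a,c}}
  A124: {{a,d,f}}
C dims 4,5,1; δ0: rk 3, SNF 1^3; δ1: rk 1, SNF 1^1
Ȟ^0 = (4 − 3) − 0 = 1, so Ȟ^0 ≅ Z
Ȟ^1 = (5 − 1) − 3 = 1, so Ȟ^1 ≅ Z
Ȟ^2 = (1 − 0) − 1 = 0, so Ȟ^2 ≅ 0

Ȟ^0 ≅ Z,  Ȟ^1 ≅ Z,  Ȟ^2 ≅ 0


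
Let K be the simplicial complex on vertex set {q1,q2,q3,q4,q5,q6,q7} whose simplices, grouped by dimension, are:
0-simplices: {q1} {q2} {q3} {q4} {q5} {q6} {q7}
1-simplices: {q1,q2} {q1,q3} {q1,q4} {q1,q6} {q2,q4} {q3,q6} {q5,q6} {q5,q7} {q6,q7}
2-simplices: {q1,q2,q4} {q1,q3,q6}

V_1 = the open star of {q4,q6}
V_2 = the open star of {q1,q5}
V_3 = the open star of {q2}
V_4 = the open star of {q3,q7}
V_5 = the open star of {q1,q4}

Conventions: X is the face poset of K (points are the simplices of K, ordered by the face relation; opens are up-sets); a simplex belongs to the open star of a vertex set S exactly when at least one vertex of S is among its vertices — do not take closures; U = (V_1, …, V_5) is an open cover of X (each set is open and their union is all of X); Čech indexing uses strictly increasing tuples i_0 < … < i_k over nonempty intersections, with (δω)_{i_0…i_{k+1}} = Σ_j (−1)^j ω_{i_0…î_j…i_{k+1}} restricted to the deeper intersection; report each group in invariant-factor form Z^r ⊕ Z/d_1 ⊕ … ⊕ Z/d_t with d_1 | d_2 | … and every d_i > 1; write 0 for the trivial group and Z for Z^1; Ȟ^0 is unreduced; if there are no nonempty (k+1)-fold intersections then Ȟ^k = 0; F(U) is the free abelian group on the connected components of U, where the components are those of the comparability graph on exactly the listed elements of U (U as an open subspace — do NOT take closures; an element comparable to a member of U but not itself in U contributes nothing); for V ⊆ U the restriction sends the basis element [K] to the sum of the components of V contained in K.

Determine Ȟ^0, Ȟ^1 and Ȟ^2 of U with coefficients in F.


Ȟ^0(U;F) ≅ Z,  Ȟ^1(U;F) ≅ Z,  Ȟ^2(U;F) ≅ 0

nerve of the cover:
  V1={{q4},{q6},{q1,q4},{q1,q6},{q2,q4},{q3,q6},{q5,q6},{q6,q7},{q1,q2,q4},{q1,q3,q6}} V2={{q1},{q5},{q1,q2},{q1,q3},{q1,q4},{q1,q6},{q5,q6},{q5,q7},{q1,q2,q4},{q1,q3,q6}} V3={{q2},{q1,q2},{q2,q4},{q1,q2,q4}} V4={{q3},{q7},{q1,q3},{q3,q6},{q5,q7},{q6,q7},{q1,q3,q6}} V5={{q1},{q4},{q1,q2},{q1,q3},{q1,q4},{q1,q6},{q2,q4},{q1,q2,q4},{q1,q3,q6}}
  V12={{q1,q4},{q1,q6},{q5,q6},{q1,q2,q4},{q1,q3,q6}} V13={{q2,q4},{q1,q2,q4}} V14={{q3,q6},{q6,q7},{q1,q3,q6}} V15={{q4},{q1,q4},{q1,q6},{q2,q4},{q1,q2,q4},{q1,q3,q6}} V23={{q1,q2},{q1,q2,q4}} V24={{q1,q3},{q5,q7},{q1,q3,q6}} V25={{q1},{q1,q2},{q1,q3},{q1,q4},{q1,q6},{q1,q2,q4},{q1,q3,q6}} V35={{q1,q2},{q2,q4},{q1,q2,q4}} V45={{q1,q3},{q1,q3,q6}}
  V123={{q1,q2,q4}} V124={{q1,q3,q6}} V125={{q1,q4},{q1,q6},{q1,q2,q4},{q1,q3,q6}} V135={{q2,q4},{q1,q2,q4}} V145={{q1,q3,q6}} V235={{q1,q2},{q1,q2,q4}} V245={{q1,q3},{q1,q3,q6}}
  V1235={{q1,q2,q4}} V1245={{q1,q3,q6}}
components per intersection:
  V1: {{q4},{q1,q4},{q2,q4},{q1,q2,q4}} {{q6},{q1,q6},{q3,q6},{q5,q6},{q6,q7},{q1,q3,q6}}
  V2: {{q1},{q1,q2},{q1,q3},{q1,q4},{q1,q6},{q1,q2,q4},{q1,q3,q6}} {{q5},{q5,q6},{q5,q7}}
  V3: {{q2},{q1,q2},{q2,q4},{q1,q2,q4}}
  V4: {{q3},{q1,q3},{q3,q6},{q1,q3,q6}} {{q7},{q5,q7},{q6,q7}}
  V5: {{q1},{q4},{q1,q2},{q1,q3},{q1,q4},{q1,q6},{q2,q4},{q1,q2,q4},{q1,q3,q6}}
  V12: {{q1,q4},{q1,q2,q4}} {{q1,q6},{q1,q3,q6}} {{q5,q6}}
  V13: {{q2,q4},{q1,q2,q4}}
  V14: {{q3,q6},{q1,q3,q6}} {{q6,q7}}
  V15: {{q4},{q1,q4},{q2,q4},{q1,q2,q4}} {{q1,q6},{q1,q3,q6}}
  V23: {{q1,q2},{q1,q2,q4}}
  V24: {{q1,q3},{q1,q3,q6}} {{q5,q7}}
  V25: {{q1},{q1,q2},{q1,q3},{q1,q4},{q1,q6},{q1,q2,q4},{q1,q3,q6}}
  V35: {{q1,q2},{q2,q4},{q1,q2,q4}}
  V45: {{q1,q3},{q1,q3,q6}}
  V123: {{q1,q2,q4}}
  V124: {{q1,q3,q6}}
  V125: {{q1,q4},{q1,q2,q4}} {{q1,q6},{q1,q3,q6}}
  V135: {{q2,q4},{q1,q2,q4}}
  V145: {{q1,q3,q6}}
  V235: {{q1,q2},{q1,q2,q4}}
  V245: {{q1,q3},{q1,q3,q6}}
  V1235: {{q1,q2,q4}}
  V1245: {{q1,q3,q6}}
C dims 8,14,8,2; δ0: rk 7, SNF 1^7; δ1: rk 6, SNF 1^6; δ2: rk 2, SNF 1^2
Ȟ^0 = (8 − 7) − 0 = 1, so Ȟ^0 ≅ Z
Ȟ^1 = (14 − 6) − 7 = 1, so Ȟ^1 ≅ Z
Ȟ^2 = (8 − 2) − 6 = 0, so Ȟ^2 ≅ 0


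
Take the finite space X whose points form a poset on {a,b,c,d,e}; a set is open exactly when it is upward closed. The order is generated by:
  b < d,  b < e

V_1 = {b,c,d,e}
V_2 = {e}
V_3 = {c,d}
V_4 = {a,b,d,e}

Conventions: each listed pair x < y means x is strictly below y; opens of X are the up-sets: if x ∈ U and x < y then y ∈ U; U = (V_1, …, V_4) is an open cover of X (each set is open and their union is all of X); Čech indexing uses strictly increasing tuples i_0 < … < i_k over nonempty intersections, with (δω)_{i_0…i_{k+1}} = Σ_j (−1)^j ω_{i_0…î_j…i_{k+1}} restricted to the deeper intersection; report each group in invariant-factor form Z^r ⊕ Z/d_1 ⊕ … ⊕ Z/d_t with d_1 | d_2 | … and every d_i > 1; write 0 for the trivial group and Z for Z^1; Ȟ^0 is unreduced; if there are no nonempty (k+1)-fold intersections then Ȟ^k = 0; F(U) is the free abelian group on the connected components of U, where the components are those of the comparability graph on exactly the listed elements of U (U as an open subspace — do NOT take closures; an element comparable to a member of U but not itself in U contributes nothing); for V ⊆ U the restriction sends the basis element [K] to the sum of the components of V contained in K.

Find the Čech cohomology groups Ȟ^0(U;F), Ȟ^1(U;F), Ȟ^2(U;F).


nerve simplices:
  V12={e} V13={c,d} V14={b,d,e} V24={e} V34={d}
  V124={e} V134={d}
components per intersection:
  V1: {b,d,e} {c}
  V2: {e}
  V3: {c} {d}
  V4: {a} {b,d,e}
  V12: {e}
  V13: {c} {d}
  V14: {b,d,e}
  V24: {e}
  V34: {d}
  V124: {e}
  V134: {d}
C dims 7,6,2; δ0: rk 4, SNF 1^4; δ1: rk 2, SNF 1^2
degree 0: 7−4−0 = 3 → Ȟ^0 ≅ Z^3
degree 1: 6−2−4 = 0 → Ȟ^1 ≅ 0
degree 2: 2−0−2 = 0 → Ȟ^2 ≅ 0

Ȟ^0(U;F) ≅ Z^3, Ȟ^1(U;F) ≅ 0 and Ȟ^2(U;F) ≅ 0


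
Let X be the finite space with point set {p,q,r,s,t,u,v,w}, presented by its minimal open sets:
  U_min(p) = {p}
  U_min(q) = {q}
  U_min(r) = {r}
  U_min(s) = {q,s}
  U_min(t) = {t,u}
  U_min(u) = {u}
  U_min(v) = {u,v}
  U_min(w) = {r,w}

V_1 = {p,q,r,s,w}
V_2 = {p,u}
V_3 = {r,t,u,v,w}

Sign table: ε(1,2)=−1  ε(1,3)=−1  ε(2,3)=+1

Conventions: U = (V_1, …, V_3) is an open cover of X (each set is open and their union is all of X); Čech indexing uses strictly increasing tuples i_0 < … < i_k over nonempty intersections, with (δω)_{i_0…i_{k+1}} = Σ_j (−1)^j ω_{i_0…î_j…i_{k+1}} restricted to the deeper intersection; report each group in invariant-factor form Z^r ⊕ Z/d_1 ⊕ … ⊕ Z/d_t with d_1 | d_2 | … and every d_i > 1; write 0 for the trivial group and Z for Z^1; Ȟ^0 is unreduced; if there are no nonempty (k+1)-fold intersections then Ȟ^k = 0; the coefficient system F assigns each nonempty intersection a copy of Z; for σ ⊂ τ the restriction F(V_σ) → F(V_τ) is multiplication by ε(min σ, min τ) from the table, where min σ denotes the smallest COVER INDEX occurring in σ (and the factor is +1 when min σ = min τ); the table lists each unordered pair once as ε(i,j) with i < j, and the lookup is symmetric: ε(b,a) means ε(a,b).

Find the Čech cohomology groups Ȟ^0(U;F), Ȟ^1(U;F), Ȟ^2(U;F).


nonempty intersections:
  V12={p} V13={r,w} V23={u}
C dims 3,3; δ0: rk 2, SNF 1^2
Ȟ^0: (3−2)−0=1 ⇒ Z
Ȟ^1: (3−0)−2=1 ⇒ Z
Ȟ^2: (0−0)−0=0 ⇒ 0

Ȟ^0 ≅ Z, Ȟ^1 ≅ Z, Ȟ^2 ≅ 0


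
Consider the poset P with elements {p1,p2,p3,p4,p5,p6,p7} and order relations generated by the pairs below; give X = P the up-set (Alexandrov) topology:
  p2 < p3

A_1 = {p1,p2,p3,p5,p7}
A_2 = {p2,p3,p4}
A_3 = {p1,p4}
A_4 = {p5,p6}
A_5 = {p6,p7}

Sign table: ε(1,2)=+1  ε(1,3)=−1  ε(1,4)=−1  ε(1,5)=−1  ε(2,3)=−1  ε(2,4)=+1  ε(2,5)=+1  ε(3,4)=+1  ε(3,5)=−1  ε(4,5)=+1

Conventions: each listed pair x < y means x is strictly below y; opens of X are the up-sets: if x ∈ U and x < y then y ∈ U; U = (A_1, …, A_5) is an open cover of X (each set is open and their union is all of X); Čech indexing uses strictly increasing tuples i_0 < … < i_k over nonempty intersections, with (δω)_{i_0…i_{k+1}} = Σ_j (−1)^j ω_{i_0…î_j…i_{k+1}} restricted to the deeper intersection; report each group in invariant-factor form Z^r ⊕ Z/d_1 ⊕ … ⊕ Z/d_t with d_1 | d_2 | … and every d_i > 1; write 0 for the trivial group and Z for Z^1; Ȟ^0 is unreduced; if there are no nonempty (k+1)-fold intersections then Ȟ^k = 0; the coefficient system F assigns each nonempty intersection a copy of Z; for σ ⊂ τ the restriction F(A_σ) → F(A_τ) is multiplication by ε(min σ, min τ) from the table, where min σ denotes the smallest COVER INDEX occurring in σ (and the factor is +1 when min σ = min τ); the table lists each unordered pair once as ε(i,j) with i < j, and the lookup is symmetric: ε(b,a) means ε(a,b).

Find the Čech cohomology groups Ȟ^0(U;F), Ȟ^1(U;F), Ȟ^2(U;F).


cover nerve:
  A12={p2,p3} A13={p1} A14={p5} A15={p7} A23={p4} A45={p6}
C dims 5,6; δ0: rk 4, SNF 1^4
Ȟ^0: (5−4)−0=1 ⇒ Z
Ȟ^1: (6−0)−4=2 ⇒ Z^2
Ȟ^2: (0−0)−0=0 ⇒ 0

Ȟ^0 ≅ Z, Ȟ^1 ≅ Z^2, Ȟ^2 ≅ 0


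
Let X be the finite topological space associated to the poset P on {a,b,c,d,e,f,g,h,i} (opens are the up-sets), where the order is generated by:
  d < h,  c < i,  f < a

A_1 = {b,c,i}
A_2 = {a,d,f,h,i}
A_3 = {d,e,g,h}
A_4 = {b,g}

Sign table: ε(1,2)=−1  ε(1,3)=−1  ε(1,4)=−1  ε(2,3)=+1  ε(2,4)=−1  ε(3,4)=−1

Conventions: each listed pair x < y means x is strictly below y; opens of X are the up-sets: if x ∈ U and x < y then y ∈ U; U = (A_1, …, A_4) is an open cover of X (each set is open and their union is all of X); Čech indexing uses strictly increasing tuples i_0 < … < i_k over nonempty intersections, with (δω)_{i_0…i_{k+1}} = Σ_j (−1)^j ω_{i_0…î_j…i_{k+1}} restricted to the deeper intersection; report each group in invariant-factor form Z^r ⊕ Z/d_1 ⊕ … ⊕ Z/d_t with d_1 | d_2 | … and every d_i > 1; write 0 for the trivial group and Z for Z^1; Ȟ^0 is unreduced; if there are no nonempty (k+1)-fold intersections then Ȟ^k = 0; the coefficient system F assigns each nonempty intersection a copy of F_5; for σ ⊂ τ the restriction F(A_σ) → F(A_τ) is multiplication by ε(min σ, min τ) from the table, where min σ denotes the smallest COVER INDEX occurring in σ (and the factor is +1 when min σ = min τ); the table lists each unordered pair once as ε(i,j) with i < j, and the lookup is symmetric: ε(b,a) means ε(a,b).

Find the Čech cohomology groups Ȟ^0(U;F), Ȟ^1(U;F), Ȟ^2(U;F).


Ȟ^0(U;F) ≅ 0; Ȟ^1(U;F) ≅ 0; Ȟ^2(U;F) ≅ 0

nonempty intersections:
  A12={i} A14={b} A23={d,h} A34={g}
C dims 4,4; δ0: rk_F5 4
Ȟ^0: (4−4)−0=0 ⇒ 0
Ȟ^1: (4−0)−4=0 ⇒ 0
Ȟ^2: (0−0)−0=0 ⇒ 0


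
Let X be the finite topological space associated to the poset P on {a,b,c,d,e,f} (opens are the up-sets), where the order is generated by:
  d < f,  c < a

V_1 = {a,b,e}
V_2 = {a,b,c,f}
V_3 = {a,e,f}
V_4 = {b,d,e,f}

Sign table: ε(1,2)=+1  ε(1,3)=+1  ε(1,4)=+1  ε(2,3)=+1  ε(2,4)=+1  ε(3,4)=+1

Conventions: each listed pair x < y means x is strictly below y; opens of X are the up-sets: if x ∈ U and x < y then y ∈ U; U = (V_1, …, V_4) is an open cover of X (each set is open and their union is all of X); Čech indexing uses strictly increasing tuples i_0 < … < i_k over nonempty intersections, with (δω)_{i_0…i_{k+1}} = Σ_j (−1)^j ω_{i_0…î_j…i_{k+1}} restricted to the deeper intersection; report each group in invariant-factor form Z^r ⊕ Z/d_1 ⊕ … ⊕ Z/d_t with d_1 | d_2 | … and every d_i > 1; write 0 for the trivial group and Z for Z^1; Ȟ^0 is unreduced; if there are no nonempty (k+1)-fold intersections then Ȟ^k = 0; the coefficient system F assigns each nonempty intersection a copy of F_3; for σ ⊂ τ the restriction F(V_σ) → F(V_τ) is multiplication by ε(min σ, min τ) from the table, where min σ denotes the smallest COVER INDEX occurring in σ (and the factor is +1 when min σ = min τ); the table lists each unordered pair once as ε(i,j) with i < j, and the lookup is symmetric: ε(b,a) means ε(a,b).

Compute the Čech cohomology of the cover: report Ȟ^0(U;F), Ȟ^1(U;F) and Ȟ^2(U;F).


nonempty intersections:
  V12={a,b} V13={a,e} V14={b,e} V23={a,f} V24={b,f} V34={e,f}
  V123={a} V124={b} V134={e} V234={f}
C dims 4,6,4; δ0: rk_F3 3; δ1: rk_F3 3
Ȟ^0: (4−3)−0=1 ⇒ Z/3
Ȟ^1: (6−3)−3=0 ⇒ 0
Ȟ^2: (4−0)−3=1 ⇒ Z/3

Ȟ^0(U;F) ≅ Z/3, Ȟ^1(U;F) ≅ 0 and Ȟ^2(U;F) ≅ Z/3


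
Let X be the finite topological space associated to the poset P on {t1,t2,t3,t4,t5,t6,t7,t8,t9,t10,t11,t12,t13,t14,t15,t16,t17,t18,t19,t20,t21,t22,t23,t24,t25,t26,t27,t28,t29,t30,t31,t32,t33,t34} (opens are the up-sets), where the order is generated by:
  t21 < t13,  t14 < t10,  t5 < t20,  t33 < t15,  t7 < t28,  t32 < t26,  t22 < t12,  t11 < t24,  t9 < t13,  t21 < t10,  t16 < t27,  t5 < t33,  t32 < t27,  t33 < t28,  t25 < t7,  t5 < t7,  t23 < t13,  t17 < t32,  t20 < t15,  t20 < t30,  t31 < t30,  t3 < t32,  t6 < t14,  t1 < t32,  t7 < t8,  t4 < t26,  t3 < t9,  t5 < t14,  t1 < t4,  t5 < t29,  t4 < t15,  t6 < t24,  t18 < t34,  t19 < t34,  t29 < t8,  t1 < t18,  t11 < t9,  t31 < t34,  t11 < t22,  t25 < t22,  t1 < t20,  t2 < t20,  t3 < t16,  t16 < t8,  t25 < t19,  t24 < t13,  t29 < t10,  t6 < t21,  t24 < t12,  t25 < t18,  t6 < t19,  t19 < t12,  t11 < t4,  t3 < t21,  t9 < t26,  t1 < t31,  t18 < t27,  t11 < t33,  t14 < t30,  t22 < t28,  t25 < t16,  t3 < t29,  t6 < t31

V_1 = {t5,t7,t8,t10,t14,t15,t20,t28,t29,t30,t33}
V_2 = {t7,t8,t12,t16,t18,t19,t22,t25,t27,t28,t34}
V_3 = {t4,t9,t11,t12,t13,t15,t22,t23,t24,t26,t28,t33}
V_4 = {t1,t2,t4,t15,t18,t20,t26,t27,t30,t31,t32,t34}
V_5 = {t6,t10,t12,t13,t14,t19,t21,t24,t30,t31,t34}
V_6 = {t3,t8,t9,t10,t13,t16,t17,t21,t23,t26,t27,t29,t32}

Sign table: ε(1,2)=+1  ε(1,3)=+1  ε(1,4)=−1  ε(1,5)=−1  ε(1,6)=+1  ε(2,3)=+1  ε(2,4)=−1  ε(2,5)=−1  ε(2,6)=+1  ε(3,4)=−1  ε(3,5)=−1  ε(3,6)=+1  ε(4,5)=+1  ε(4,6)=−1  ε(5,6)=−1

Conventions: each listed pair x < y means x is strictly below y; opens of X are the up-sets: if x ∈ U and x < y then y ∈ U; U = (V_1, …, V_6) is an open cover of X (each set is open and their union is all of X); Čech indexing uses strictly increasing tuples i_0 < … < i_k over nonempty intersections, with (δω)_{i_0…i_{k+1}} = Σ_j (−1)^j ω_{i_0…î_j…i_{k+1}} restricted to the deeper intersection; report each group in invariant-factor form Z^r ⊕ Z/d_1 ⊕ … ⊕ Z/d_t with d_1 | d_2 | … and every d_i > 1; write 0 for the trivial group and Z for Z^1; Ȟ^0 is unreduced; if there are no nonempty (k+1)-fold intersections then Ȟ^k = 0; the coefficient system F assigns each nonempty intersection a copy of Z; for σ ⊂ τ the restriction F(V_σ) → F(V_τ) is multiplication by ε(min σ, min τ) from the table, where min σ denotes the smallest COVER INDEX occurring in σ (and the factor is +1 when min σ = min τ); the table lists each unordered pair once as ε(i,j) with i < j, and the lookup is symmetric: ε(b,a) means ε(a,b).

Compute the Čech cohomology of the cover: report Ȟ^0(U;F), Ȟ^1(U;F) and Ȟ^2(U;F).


Ȟ^0 = Z, Ȟ^1 = 0 and Ȟ^2 = Z/2

intersection data:
  V12={t7,t8,t28} V13={t15,t28,t33} V14={t15,t20,t30} V15={t10,t14,t30} V16={t8,t10,t29} V23={t12,t22,t28} V24={t18,t27,t34} V25={t12,t19,t34} V26={t8,t16,t27} V34={t4,t15,t26} V35={t12,t13,t24} V36={t9,t13,t23,t26} V45={t30,t31,t34} V46={t26,t27,t32} V56={t10,t13,t21}
  V123={t28} V126={t8} V134={t15} V145={t30} V156={t10} V235={t12} V245={t34} V246={t27} V346={t26} V356={t13}
C dims 6,15,10; δ0: rk 5, SNF 1^5; δ1: rk 10, SNF 1^9·2
Ȟ^0 = (6 − 5) − 0 = 1, so Ȟ^0 ≅ Z
Ȟ^1 = (15 − 10) − 5 = 0, so Ȟ^1 ≅ 0
Ȟ^2 = (10 − 0) − 10 = 0 plus torsion [2], so Ȟ^2 ≅ Z/2


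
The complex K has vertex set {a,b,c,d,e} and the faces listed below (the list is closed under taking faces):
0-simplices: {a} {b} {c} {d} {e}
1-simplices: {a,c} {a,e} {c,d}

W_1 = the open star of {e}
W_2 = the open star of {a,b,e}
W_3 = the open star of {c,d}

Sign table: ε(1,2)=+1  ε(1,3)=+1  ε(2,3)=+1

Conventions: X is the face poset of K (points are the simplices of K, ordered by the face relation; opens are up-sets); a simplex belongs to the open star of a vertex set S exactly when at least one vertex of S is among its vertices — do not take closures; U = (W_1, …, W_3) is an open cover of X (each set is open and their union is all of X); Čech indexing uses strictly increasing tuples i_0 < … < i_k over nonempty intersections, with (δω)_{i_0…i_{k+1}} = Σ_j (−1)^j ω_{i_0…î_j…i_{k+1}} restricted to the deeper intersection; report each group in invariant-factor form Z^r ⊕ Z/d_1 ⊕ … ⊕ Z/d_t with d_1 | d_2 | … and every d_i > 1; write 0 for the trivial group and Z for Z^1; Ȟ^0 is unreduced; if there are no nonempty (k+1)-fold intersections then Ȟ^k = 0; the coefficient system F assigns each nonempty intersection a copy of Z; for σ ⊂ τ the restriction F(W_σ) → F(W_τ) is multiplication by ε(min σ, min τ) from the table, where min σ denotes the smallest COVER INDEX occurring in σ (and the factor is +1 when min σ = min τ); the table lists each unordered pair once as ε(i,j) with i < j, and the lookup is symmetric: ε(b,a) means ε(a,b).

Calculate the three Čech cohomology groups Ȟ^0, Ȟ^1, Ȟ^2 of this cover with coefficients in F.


Ȟ^0 = Z, Ȟ^1 = 0 and Ȟ^2 = 0

nerve of the cover:
  W1={{e},{a,e}} W2={{a},{b},{e},{a,c},{a,e}} W3={{c},{d},{a,c},{c,d}}
  W12={{e},{a,e}} W23={{a,c}}
C dims 3,2; δ0: rk 2, SNF 1^2
Ȟ^0 = (3 − 2) − 0 = 1, so Ȟ^0 ≅ Z
Ȟ^1 = (2 − 0) − 2 = 0, so Ȟ^1 ≅ 0
Ȟ^2 = (0 − 0) − 0 = 0, so Ȟ^2 ≅ 0
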